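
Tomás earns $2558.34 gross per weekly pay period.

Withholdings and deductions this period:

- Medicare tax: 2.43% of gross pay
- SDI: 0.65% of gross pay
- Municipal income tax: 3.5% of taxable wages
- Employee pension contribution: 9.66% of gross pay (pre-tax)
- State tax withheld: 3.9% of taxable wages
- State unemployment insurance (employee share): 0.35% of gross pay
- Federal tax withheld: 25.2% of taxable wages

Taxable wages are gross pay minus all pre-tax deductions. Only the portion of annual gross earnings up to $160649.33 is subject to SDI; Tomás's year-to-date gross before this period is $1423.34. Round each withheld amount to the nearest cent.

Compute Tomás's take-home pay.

$1470.00

Employee pension contribution: $2558.34 × 0.0966 = $247.14
Taxable wages = $2558.34 − $247.14 = $2311.20
Federal tax withheld: $2311.20 × 0.252 = $582.42
State tax withheld: $2311.20 × 0.039 = $90.14
Municipal income tax: $2311.20 × 0.035 = $80.89
Medicare tax: $2558.34 × 0.0243 = $62.17
State unemployment insurance (employee share): $2558.34 × 0.0035 = $8.95
SDI: cap not yet reached, full $2558.34 is subject → $2558.34 × 0.0065 = $16.63
Total deductions = $247.14 + $582.42 + $90.14 + $80.89 + $62.17 + $8.95 + $16.63 = $1088.34
Net pay = $2558.34 − $1088.34 = $1470.00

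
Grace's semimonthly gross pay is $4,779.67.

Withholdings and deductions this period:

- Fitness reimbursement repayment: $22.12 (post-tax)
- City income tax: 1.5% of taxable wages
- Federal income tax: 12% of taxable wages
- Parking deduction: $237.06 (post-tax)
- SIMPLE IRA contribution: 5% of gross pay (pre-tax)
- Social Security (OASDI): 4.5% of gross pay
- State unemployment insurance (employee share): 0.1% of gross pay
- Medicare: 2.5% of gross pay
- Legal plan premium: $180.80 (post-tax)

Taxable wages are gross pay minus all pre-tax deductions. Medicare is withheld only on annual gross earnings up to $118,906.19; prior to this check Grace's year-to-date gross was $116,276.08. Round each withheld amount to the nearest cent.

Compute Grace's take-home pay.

$3,202.10

SIMPLE IRA contribution: $4,779.67 × 0.05 = $238.98
Taxable wages = $4,779.67 − $238.98 = $4,540.69
City income tax: $4,540.69 × 0.015 = $68.11
Federal income tax: $4,540.69 × 0.12 = $544.88
Social Security (OASDI): $4,779.67 × 0.045 = $215.09
State unemployment insurance (employee share): $4,779.67 × 0.001 = $4.78
Medicare: only $118,906.19 − $116,276.08 = $2,630.11 of this check is subject → $2,630.11 × 0.025 = $65.75
Fitness reimbursement repayment: $22.12
Parking deduction: $237.06
Legal plan premium: $180.80
Total deductions = $238.98 + $68.11 + $544.88 + $215.09 + $4.78 + $65.75 + $22.12 + $237.06 + $180.80 = $1,577.57
Net pay = $4,779.67 − $1,577.57 = $3,202.10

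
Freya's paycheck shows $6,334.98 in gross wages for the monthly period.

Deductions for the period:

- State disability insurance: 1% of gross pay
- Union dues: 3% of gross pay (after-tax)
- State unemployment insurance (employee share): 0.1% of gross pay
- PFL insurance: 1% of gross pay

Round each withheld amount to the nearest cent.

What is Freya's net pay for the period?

PFL insurance: $6,334.98 × 0.01 = $63.35
State disability insurance: $6,334.98 × 0.01 = $63.35
State unemployment insurance (employee share): $6,334.98 × 0.001 = $6.33
Union dues: $6,334.98 × 0.03 = $190.05
Total deductions = $63.35 + $63.35 + $6.33 + $190.05 = $323.08
Net pay = $6,334.98 − $323.08 = $6,011.90

$6,011.90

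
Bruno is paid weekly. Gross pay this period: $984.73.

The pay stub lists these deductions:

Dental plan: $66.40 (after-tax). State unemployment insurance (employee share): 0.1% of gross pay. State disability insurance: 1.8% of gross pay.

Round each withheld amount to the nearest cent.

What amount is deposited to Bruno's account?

$899.62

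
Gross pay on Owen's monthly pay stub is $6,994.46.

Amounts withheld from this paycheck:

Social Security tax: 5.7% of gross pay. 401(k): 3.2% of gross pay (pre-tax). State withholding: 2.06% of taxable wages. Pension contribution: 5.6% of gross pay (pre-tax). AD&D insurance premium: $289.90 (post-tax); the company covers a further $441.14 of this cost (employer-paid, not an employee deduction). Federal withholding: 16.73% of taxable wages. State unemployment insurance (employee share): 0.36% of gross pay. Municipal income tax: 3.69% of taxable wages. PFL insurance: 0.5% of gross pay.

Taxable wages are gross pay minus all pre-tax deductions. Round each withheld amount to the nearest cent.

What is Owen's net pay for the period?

Pension contribution: $6,994.46 × 0.056 = $391.69
401(k): $6,994.46 × 0.032 = $223.82
Pre-tax total = $391.69 + $223.82 = $615.51
Taxable wages = $6,994.46 − $615.51 = $6,378.95
Municipal income tax: $6,378.95 × 0.0369 = $235.38
State withholding: $6,378.95 × 0.0206 = $131.41
Federal withholding: $6,378.95 × 0.1673 = $1,067.20
Social Security tax: $6,994.46 × 0.057 = $398.68
PFL insurance: $6,994.46 × 0.005 = $34.97
State unemployment insurance (employee share): $6,994.46 × 0.0036 = $25.18
AD&D insurance premium: $289.90
(Employer's $441.14 toward AD&D insurance premium is not withheld from the employee.)
Total deductions = $391.69 + $223.82 + $235.38 + $131.41 + $1,067.20 + $398.68 + $34.97 + $25.18 + $289.90 = $2,798.23
Net pay = $6,994.46 − $2,798.23 = $4,196.23

$4,196.23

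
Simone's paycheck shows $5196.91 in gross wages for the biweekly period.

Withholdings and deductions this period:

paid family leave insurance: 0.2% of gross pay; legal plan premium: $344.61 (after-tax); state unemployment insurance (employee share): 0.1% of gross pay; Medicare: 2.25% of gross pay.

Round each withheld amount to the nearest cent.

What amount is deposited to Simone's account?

Paid family leave insurance: $5196.91 × 0.002 = $10.39
State unemployment insurance (employee share): $5196.91 × 0.001 = $5.20
Medicare: $5196.91 × 0.0225 = $116.93
Legal plan premium: $344.61
Total deductions = $10.39 + $5.20 + $116.93 + $344.61 = $477.13
Net pay = $5196.91 − $477.13 = $4719.78

$4719.78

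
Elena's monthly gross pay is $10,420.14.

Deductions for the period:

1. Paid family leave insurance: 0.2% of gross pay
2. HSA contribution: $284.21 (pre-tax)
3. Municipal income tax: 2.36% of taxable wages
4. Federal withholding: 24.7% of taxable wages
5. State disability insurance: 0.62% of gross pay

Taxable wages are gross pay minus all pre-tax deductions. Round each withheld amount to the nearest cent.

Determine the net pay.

$7,307.71

HSA contribution: $284.21
Taxable wages = $10,420.14 − $284.21 = $10,135.93
Federal withholding: $10,135.93 × 0.247 = $2,503.57
Municipal income tax: $10,135.93 × 0.0236 = $239.21
Paid family leave insurance: $10,420.14 × 0.002 = $20.84
State disability insurance: $10,420.14 × 0.0062 = $64.60
Total deductions = $284.21 + $2,503.57 + $239.21 + $20.84 + $64.60 = $3,112.43
Net pay = $10,420.14 − $3,112.43 = $7,307.71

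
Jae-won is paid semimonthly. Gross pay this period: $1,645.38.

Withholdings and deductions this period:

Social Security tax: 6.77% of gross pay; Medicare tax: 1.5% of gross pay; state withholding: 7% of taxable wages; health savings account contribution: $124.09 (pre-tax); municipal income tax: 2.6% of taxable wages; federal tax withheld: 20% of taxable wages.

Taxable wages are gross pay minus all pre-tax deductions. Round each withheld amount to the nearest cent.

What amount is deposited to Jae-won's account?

$934.92

Health savings account contribution: $124.09
Taxable wages = $1,645.38 − $124.09 = $1,521.29
State withholding: $1,521.29 × 0.07 = $106.49
Municipal income tax: $1,521.29 × 0.026 = $39.55
Federal tax withheld: $1,521.29 × 0.2 = $304.26
Medicare tax: $1,645.38 × 0.015 = $24.68
Social Security tax: $1,645.38 × 0.0677 = $111.39
Total deductions = $124.09 + $106.49 + $39.55 + $304.26 + $24.68 + $111.39 = $710.46
Net pay = $1,645.38 − $710.46 = $934.92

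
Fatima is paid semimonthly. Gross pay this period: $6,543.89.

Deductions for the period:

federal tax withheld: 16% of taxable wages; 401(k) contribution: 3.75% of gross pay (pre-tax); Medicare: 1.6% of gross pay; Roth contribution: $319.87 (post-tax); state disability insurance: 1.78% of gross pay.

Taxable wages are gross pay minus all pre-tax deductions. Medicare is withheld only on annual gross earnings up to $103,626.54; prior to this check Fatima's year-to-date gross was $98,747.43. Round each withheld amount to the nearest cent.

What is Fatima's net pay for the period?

401(k) contribution: $6,543.89 × 0.0375 = $245.40
Taxable wages = $6,543.89 − $245.40 = $6,298.49
Federal tax withheld: $6,298.49 × 0.16 = $1,007.76
Medicare: only $103,626.54 − $98,747.43 = $4,879.11 of this check is subject → $4,879.11 × 0.016 = $78.07
State disability insurance: $6,543.89 × 0.0178 = $116.48
Roth contribution: $319.87
Total deductions = $245.40 + $1,007.76 + $78.07 + $116.48 + $319.87 = $1,767.58
Net pay = $6,543.89 − $1,767.58 = $4,776.31

$4,776.31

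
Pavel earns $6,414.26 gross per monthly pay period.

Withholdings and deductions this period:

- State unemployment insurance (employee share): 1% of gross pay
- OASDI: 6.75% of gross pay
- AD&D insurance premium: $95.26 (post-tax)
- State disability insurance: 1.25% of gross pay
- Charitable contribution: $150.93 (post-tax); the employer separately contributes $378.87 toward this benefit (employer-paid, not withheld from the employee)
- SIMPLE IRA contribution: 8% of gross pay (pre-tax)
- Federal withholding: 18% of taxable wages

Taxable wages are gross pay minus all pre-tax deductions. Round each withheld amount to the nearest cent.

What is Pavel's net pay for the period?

$4,015.45

SIMPLE IRA contribution: $6,414.26 × 0.08 = $513.14
Taxable wages = $6,414.26 − $513.14 = $5,901.12
Federal withholding: $5,901.12 × 0.18 = $1,062.20
State unemployment insurance (employee share): $6,414.26 × 0.01 = $64.14
OASDI: $6,414.26 × 0.0675 = $432.96
State disability insurance: $6,414.26 × 0.0125 = $80.18
AD&D insurance premium: $95.26
Charitable contribution: $150.93
(Employer's $378.87 toward charitable contribution is not withheld from the employee.)
Total deductions = $513.14 + $1,062.20 + $64.14 + $432.96 + $80.18 + $95.26 + $150.93 = $2,398.81
Net pay = $6,414.26 − $2,398.81 = $4,015.45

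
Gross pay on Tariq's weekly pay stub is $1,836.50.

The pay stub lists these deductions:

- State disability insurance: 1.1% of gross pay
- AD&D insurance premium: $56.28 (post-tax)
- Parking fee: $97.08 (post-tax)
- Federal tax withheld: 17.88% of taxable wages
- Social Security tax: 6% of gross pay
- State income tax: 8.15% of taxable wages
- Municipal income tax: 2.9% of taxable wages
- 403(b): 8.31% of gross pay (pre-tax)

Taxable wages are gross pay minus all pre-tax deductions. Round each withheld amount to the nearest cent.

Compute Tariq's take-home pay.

$912.99

403(b): $1,836.50 × 0.0831 = $152.61
Taxable wages = $1,836.50 − $152.61 = $1,683.89
State income tax: $1,683.89 × 0.0815 = $137.24
Federal tax withheld: $1,683.89 × 0.1788 = $301.08
Municipal income tax: $1,683.89 × 0.029 = $48.83
Social Security tax: $1,836.50 × 0.06 = $110.19
State disability insurance: $1,836.50 × 0.011 = $20.20
Parking fee: $97.08
AD&D insurance premium: $56.28
Total deductions = $152.61 + $137.24 + $301.08 + $48.83 + $110.19 + $20.20 + $97.08 + $56.28 = $923.51
Net pay = $1,836.50 − $923.51 = $912.99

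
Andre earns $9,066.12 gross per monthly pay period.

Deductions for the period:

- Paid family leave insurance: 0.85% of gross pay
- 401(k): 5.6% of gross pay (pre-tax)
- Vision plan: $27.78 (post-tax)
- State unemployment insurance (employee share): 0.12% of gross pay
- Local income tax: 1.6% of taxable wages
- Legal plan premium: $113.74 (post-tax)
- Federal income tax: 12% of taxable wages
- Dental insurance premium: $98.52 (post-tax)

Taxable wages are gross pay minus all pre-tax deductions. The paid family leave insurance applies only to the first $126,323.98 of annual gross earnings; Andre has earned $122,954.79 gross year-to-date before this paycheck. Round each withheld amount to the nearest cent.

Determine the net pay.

401(k): $9,066.12 × 0.056 = $507.70
Taxable wages = $9,066.12 − $507.70 = $8,558.42
Federal income tax: $8,558.42 × 0.12 = $1,027.01
Local income tax: $8,558.42 × 0.016 = $136.93
Paid family leave insurance: only $126,323.98 − $122,954.79 = $3,369.19 of this check is subject → $3,369.19 × 0.0085 = $28.64
State unemployment insurance (employee share): $9,066.12 × 0.0012 = $10.88
Legal plan premium: $113.74
Dental insurance premium: $98.52
Vision plan: $27.78
Total deductions = $507.70 + $1,027.01 + $136.93 + $28.64 + $10.88 + $113.74 + $98.52 + $27.78 = $1,951.20
Net pay = $9,066.12 − $1,951.20 = $7,114.92

$7,114.92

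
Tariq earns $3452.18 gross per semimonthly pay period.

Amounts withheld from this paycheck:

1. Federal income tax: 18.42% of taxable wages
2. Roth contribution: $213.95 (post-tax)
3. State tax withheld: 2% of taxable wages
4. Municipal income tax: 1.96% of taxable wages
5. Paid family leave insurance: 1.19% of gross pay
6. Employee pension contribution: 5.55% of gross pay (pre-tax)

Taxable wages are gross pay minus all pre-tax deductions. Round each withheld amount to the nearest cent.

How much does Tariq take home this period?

Employee pension contribution: $3452.18 × 0.0555 = $191.60
Taxable wages = $3452.18 − $191.60 = $3260.58
Federal income tax: $3260.58 × 0.1842 = $600.60
State tax withheld: $3260.58 × 0.02 = $65.21
Municipal income tax: $3260.58 × 0.0196 = $63.91
Paid family leave insurance: $3452.18 × 0.0119 = $41.08
Roth contribution: $213.95
Total deductions = $191.60 + $600.60 + $65.21 + $63.91 + $41.08 + $213.95 = $1176.35
Net pay = $3452.18 − $1176.35 = $2275.83

$2275.83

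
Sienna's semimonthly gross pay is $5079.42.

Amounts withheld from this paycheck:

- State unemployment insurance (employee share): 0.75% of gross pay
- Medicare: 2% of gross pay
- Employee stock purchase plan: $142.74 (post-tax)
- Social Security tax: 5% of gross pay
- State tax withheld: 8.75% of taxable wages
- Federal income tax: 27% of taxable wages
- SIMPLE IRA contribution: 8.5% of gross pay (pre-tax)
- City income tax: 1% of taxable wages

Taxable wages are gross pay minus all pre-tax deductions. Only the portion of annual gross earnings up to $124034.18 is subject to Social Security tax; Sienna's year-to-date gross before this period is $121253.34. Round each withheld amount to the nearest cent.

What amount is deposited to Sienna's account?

$2518.18

SIMPLE IRA contribution: $5079.42 × 0.085 = $431.75
Taxable wages = $5079.42 − $431.75 = $4647.67
State tax withheld: $4647.67 × 0.0875 = $406.67
City income tax: $4647.67 × 0.01 = $46.48
Federal income tax: $4647.67 × 0.27 = $1254.87
State unemployment insurance (employee share): $5079.42 × 0.0075 = $38.10
Medicare: $5079.42 × 0.02 = $101.59
Social Security tax: only $124034.18 − $121253.34 = $2780.84 of this check is subject → $2780.84 × 0.05 = $139.04
Employee stock purchase plan: $142.74
Total deductions = $431.75 + $406.67 + $46.48 + $1254.87 + $38.10 + $101.59 + $139.04 + $142.74 = $2561.24
Net pay = $5079.42 − $2561.24 = $2518.18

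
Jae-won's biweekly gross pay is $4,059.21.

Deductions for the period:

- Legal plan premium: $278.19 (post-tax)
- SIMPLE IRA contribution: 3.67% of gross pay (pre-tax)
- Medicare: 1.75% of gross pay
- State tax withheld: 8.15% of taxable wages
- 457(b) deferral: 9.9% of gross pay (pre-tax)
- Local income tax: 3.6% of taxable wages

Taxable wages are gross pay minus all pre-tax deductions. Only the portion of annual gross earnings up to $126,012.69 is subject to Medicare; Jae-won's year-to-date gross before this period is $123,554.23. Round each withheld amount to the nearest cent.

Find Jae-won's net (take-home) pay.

457(b) deferral: $4,059.21 × 0.099 = $401.86
SIMPLE IRA contribution: $4,059.21 × 0.0367 = $148.97
Pre-tax total = $401.86 + $148.97 = $550.83
Taxable wages = $4,059.21 − $550.83 = $3,508.38
Local income tax: $3,508.38 × 0.036 = $126.30
State tax withheld: $3,508.38 × 0.0815 = $285.93
Medicare: only $126,012.69 − $123,554.23 = $2,458.46 of this check is subject → $2,458.46 × 0.0175 = $43.02
Legal plan premium: $278.19
Total deductions = $401.86 + $148.97 + $126.30 + $285.93 + $43.02 + $278.19 = $1,284.27
Net pay = $4,059.21 − $1,284.27 = $2,774.94

$2,774.94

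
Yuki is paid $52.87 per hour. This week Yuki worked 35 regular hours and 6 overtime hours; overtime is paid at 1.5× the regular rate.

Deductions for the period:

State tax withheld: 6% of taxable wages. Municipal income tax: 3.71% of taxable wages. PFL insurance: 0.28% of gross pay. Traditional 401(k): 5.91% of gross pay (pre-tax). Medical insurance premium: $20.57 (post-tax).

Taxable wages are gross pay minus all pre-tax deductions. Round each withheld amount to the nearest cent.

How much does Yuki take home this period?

$1,949.19

Regular pay: 35 × $52.87 = $1,850.45
Overtime pay: 6 × $52.87 × 1.5 = $475.83
Gross pay = $1,850.45 + $475.83 = $2,326.28
Traditional 401(k): $2,326.28 × 0.0591 = $137.48
Taxable wages = $2,326.28 − $137.48 = $2,188.80
Municipal income tax: $2,188.80 × 0.0371 = $81.20
State tax withheld: $2,188.80 × 0.06 = $131.33
PFL insurance: $2,326.28 × 0.0028 = $6.51
Medical insurance premium: $20.57
Total deductions = $137.48 + $81.20 + $131.33 + $6.51 + $20.57 = $377.09
Net pay = $2,326.28 − $377.09 = $1,949.19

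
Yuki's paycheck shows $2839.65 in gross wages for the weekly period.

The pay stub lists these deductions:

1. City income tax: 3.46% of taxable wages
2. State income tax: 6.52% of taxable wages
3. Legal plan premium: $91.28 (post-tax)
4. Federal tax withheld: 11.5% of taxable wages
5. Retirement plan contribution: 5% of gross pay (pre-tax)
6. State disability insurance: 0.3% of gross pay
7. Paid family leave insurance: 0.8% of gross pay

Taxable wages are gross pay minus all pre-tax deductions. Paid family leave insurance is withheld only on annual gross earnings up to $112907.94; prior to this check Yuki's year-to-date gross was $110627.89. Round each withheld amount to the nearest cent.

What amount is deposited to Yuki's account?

$2000.17

Retirement plan contribution: $2839.65 × 0.05 = $141.98
Taxable wages = $2839.65 − $141.98 = $2697.67
Federal tax withheld: $2697.67 × 0.115 = $310.23
State income tax: $2697.67 × 0.0652 = $175.89
City income tax: $2697.67 × 0.0346 = $93.34
State disability insurance: $2839.65 × 0.003 = $8.52
Paid family leave insurance: only $112907.94 − $110627.89 = $2280.05 of this check is subject → $2280.05 × 0.008 = $18.24
Legal plan premium: $91.28
Total deductions = $141.98 + $310.23 + $175.89 + $93.34 + $8.52 + $18.24 + $91.28 = $839.48
Net pay = $2839.65 − $839.48 = $2000.17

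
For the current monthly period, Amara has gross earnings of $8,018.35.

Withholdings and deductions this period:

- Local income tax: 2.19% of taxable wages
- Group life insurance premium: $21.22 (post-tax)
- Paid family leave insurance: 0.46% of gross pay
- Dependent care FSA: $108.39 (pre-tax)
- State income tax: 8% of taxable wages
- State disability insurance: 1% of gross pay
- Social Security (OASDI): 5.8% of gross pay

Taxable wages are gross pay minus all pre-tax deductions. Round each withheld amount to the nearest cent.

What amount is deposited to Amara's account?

$6,500.59

Dependent care FSA: $108.39
Taxable wages = $8,018.35 − $108.39 = $7,909.96
Local income tax: $7,909.96 × 0.0219 = $173.23
State income tax: $7,909.96 × 0.08 = $632.80
Social Security (OASDI): $8,018.35 × 0.058 = $465.06
State disability insurance: $8,018.35 × 0.01 = $80.18
Paid family leave insurance: $8,018.35 × 0.0046 = $36.88
Group life insurance premium: $21.22
Total deductions = $108.39 + $173.23 + $632.80 + $465.06 + $80.18 + $36.88 + $21.22 = $1,517.76
Net pay = $8,018.35 − $1,517.76 = $6,500.59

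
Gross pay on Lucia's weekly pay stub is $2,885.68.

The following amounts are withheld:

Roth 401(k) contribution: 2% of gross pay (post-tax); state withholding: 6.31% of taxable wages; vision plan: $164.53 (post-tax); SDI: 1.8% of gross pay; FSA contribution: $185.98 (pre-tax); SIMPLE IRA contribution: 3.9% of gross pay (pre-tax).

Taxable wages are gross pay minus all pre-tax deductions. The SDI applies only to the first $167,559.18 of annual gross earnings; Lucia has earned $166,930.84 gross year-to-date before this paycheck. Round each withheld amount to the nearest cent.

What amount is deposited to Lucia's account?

SIMPLE IRA contribution: $2,885.68 × 0.039 = $112.54
FSA contribution: $185.98
Pre-tax total = $112.54 + $185.98 = $298.52
Taxable wages = $2,885.68 − $298.52 = $2,587.16
State withholding: $2,587.16 × 0.0631 = $163.25
SDI: only $167,559.18 − $166,930.84 = $628.34 of this check is subject → $628.34 × 0.018 = $11.31
Vision plan: $164.53
Roth 401(k) contribution: $2,885.68 × 0.02 = $57.71
Total deductions = $112.54 + $185.98 + $163.25 + $11.31 + $164.53 + $57.71 = $695.32
Net pay = $2,885.68 − $695.32 = $2,190.36

$2,190.36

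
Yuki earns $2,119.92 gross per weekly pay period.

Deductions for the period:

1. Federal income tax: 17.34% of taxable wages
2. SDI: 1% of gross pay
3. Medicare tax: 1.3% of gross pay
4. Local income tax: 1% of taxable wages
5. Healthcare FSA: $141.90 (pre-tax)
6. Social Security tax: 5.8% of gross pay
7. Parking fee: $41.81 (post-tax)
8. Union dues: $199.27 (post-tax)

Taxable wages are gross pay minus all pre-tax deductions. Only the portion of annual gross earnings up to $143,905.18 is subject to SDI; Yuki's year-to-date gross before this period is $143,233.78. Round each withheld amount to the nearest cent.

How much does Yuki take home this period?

$1,216.94

Healthcare FSA: $141.90
Taxable wages = $2,119.92 − $141.90 = $1,978.02
Local income tax: $1,978.02 × 0.01 = $19.78
Federal income tax: $1,978.02 × 0.1734 = $342.99
Social Security tax: $2,119.92 × 0.058 = $122.96
Medicare tax: $2,119.92 × 0.013 = $27.56
SDI: only $143,905.18 − $143,233.78 = $671.40 of this check is subject → $671.40 × 0.01 = $6.71
Parking fee: $41.81
Union dues: $199.27
Total deductions = $141.90 + $19.78 + $342.99 + $122.96 + $27.56 + $6.71 + $41.81 + $199.27 = $902.98
Net pay = $2,119.92 − $902.98 = $1,216.94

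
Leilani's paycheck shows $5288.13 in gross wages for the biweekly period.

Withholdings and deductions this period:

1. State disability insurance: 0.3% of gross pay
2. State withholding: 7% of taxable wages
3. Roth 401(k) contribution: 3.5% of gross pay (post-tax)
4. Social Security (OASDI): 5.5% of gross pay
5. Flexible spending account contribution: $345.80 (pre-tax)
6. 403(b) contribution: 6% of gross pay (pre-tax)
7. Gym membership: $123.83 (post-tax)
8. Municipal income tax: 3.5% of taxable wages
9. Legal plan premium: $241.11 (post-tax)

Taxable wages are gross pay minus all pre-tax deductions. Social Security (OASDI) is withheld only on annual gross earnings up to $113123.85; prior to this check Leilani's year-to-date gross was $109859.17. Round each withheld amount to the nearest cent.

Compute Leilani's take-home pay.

$3393.97

403(b) contribution: $5288.13 × 0.06 = $317.29
Flexible spending account contribution: $345.80
Pre-tax total = $317.29 + $345.80 = $663.09
Taxable wages = $5288.13 − $663.09 = $4625.04
Municipal income tax: $4625.04 × 0.035 = $161.88
State withholding: $4625.04 × 0.07 = $323.75
Social Security (OASDI): only $113123.85 − $109859.17 = $3264.68 of this check is subject → $3264.68 × 0.055 = $179.56
State disability insurance: $5288.13 × 0.003 = $15.86
Legal plan premium: $241.11
Roth 401(k) contribution: $5288.13 × 0.035 = $185.08
Gym membership: $123.83
Total deductions = $317.29 + $345.80 + $161.88 + $323.75 + $179.56 + $15.86 + $241.11 + $185.08 + $123.83 = $1894.16
Net pay = $5288.13 − $1894.16 = $3393.97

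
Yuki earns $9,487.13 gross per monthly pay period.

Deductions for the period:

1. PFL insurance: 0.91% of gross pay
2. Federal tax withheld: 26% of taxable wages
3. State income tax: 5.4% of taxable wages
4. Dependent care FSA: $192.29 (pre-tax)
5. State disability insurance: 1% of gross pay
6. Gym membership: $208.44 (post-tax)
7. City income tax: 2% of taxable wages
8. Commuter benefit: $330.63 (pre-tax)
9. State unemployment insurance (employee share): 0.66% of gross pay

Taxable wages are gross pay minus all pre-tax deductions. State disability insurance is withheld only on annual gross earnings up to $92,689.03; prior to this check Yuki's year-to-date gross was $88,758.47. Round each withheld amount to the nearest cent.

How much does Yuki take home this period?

Commuter benefit: $330.63
Dependent care FSA: $192.29
Pre-tax total = $330.63 + $192.29 = $522.92
Taxable wages = $9,487.13 − $522.92 = $8,964.21
Federal tax withheld: $8,964.21 × 0.26 = $2,330.69
State income tax: $8,964.21 × 0.054 = $484.07
City income tax: $8,964.21 × 0.02 = $179.28
PFL insurance: $9,487.13 × 0.0091 = $86.33
State disability insurance: only $92,689.03 − $88,758.47 = $3,930.56 of this check is subject → $3,930.56 × 0.01 = $39.31
State unemployment insurance (employee share): $9,487.13 × 0.0066 = $62.62
Gym membership: $208.44
Total deductions = $330.63 + $192.29 + $2,330.69 + $484.07 + $179.28 + $86.33 + $39.31 + $62.62 + $208.44 = $3,913.66
Net pay = $9,487.13 − $3,913.66 = $5,573.47

$5,573.47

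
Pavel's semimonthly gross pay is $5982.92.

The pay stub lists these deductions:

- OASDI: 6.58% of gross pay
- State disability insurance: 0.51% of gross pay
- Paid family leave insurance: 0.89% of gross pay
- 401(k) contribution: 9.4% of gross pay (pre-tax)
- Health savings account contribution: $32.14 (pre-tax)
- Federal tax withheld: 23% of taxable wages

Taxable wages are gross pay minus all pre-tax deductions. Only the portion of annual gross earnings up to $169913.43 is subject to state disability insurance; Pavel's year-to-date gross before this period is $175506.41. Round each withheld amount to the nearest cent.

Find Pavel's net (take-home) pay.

$3702.13

401(k) contribution: $5982.92 × 0.094 = $562.39
Health savings account contribution: $32.14
Pre-tax total = $562.39 + $32.14 = $594.53
Taxable wages = $5982.92 − $594.53 = $5388.39
Federal tax withheld: $5388.39 × 0.23 = $1239.33
Paid family leave insurance: $5982.92 × 0.0089 = $53.25
OASDI: $5982.92 × 0.0658 = $393.68
State disability insurance: annual cap $169913.43 already reached (YTD $175506.41), so $0.00
Total deductions = $562.39 + $32.14 + $1239.33 + $53.25 + $393.68 + $0.00 = $2280.79
Net pay = $5982.92 − $2280.79 = $3702.13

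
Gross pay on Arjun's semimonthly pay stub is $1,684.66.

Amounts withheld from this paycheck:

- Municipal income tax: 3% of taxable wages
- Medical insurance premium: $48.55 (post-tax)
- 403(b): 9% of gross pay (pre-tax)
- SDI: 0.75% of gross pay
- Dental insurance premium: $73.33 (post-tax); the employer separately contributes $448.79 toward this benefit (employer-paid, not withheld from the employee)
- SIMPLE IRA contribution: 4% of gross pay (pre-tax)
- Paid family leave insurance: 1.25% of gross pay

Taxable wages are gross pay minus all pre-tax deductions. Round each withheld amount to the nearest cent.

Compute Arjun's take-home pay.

$1,266.11

SIMPLE IRA contribution: $1,684.66 × 0.04 = $67.39
403(b): $1,684.66 × 0.09 = $151.62
Pre-tax total = $67.39 + $151.62 = $219.01
Taxable wages = $1,684.66 − $219.01 = $1,465.65
Municipal income tax: $1,465.65 × 0.03 = $43.97
SDI: $1,684.66 × 0.0075 = $12.63
Paid family leave insurance: $1,684.66 × 0.0125 = $21.06
Medical insurance premium: $48.55
Dental insurance premium: $73.33
(Employer's $448.79 toward dental insurance premium is not withheld from the employee.)
Total deductions = $67.39 + $151.62 + $43.97 + $12.63 + $21.06 + $48.55 + $73.33 = $418.55
Net pay = $1,684.66 − $418.55 = $1,266.11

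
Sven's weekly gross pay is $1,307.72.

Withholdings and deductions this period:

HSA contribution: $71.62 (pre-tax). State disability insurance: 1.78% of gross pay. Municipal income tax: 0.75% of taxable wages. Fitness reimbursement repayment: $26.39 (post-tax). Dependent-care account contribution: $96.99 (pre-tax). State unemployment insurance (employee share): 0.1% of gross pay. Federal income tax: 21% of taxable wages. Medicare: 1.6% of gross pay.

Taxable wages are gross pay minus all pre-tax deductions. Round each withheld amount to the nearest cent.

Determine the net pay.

$819.46

Dependent-care account contribution: $96.99
HSA contribution: $71.62
Pre-tax total = $96.99 + $71.62 = $168.61
Taxable wages = $1,307.72 − $168.61 = $1,139.11
Municipal income tax: $1,139.11 × 0.0075 = $8.54
Federal income tax: $1,139.11 × 0.21 = $239.21
State unemployment insurance (employee share): $1,307.72 × 0.001 = $1.31
State disability insurance: $1,307.72 × 0.0178 = $23.28
Medicare: $1,307.72 × 0.016 = $20.92
Fitness reimbursement repayment: $26.39
Total deductions = $96.99 + $71.62 + $8.54 + $239.21 + $1.31 + $23.28 + $20.92 + $26.39 = $488.26
Net pay = $1,307.72 − $488.26 = $819.46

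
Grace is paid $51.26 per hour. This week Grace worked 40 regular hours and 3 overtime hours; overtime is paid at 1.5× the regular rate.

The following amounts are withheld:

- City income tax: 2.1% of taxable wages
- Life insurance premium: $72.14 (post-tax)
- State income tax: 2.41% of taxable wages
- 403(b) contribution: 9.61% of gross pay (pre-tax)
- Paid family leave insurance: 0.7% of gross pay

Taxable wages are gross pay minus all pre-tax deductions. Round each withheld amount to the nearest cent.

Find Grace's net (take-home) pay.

$1,880.76

Regular pay: 40 × $51.26 = $2,050.40
Overtime pay: 3 × $51.26 × 1.5 = $230.67
Gross pay = $2,050.40 + $230.67 = $2,281.07
403(b) contribution: $2,281.07 × 0.0961 = $219.21
Taxable wages = $2,281.07 − $219.21 = $2,061.86
State income tax: $2,061.86 × 0.0241 = $49.69
City income tax: $2,061.86 × 0.021 = $43.30
Paid family leave insurance: $2,281.07 × 0.007 = $15.97
Life insurance premium: $72.14
Total deductions = $219.21 + $49.69 + $43.30 + $15.97 + $72.14 = $400.31
Net pay = $2,281.07 − $400.31 = $1,880.76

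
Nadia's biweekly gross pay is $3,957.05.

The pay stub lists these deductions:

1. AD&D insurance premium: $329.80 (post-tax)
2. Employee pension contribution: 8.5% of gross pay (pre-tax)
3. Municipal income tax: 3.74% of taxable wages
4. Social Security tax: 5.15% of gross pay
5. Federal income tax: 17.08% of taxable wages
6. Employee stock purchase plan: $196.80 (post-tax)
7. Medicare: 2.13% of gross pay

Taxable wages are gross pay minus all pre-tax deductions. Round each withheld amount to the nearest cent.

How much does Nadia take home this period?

Employee pension contribution: $3,957.05 × 0.085 = $336.35
Taxable wages = $3,957.05 − $336.35 = $3,620.70
Federal income tax: $3,620.70 × 0.1708 = $618.42
Municipal income tax: $3,620.70 × 0.0374 = $135.41
Social Security tax: $3,957.05 × 0.0515 = $203.79
Medicare: $3,957.05 × 0.0213 = $84.29
AD&D insurance premium: $329.80
Employee stock purchase plan: $196.80
Total deductions = $336.35 + $618.42 + $135.41 + $203.79 + $84.29 + $329.80 + $196.80 = $1,904.86
Net pay = $3,957.05 − $1,904.86 = $2,052.19

$2,052.19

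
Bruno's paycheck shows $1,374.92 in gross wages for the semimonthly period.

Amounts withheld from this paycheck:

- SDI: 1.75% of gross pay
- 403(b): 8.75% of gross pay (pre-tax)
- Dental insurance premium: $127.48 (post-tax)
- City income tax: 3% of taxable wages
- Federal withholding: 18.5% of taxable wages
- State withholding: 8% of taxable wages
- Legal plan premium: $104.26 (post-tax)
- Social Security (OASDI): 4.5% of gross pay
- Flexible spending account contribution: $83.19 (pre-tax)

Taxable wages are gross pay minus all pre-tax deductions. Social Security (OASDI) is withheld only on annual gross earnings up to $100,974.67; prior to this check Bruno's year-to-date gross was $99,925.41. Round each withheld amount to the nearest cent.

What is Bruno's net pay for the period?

Flexible spending account contribution: $83.19
403(b): $1,374.92 × 0.0875 = $120.31
Pre-tax total = $83.19 + $120.31 = $203.50
Taxable wages = $1,374.92 − $203.50 = $1,171.42
City income tax: $1,171.42 × 0.03 = $35.14
State withholding: $1,171.42 × 0.08 = $93.71
Federal withholding: $1,171.42 × 0.185 = $216.71
Social Security (OASDI): only $100,974.67 − $99,925.41 = $1,049.26 of this check is subject → $1,049.26 × 0.045 = $47.22
SDI: $1,374.92 × 0.0175 = $24.06
Legal plan premium: $104.26
Dental insurance premium: $127.48
Total deductions = $83.19 + $120.31 + $35.14 + $93.71 + $216.71 + $47.22 + $24.06 + $104.26 + $127.48 = $852.08
Net pay = $1,374.92 − $852.08 = $522.84

$522.84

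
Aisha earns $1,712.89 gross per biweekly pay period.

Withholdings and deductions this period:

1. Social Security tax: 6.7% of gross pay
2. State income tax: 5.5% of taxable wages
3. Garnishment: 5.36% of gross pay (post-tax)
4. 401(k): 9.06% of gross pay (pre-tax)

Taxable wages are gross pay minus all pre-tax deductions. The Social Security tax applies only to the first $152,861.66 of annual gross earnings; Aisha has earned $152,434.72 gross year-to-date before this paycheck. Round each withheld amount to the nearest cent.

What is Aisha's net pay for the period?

401(k): $1,712.89 × 0.0906 = $155.19
Taxable wages = $1,712.89 − $155.19 = $1,557.70
State income tax: $1,557.70 × 0.055 = $85.67
Social Security tax: only $152,861.66 − $152,434.72 = $426.94 of this check is subject → $426.94 × 0.067 = $28.60
Garnishment: $1,712.89 × 0.0536 = $91.81
Total deductions = $155.19 + $85.67 + $28.60 + $91.81 = $361.27
Net pay = $1,712.89 − $361.27 = $1,351.62

$1,351.62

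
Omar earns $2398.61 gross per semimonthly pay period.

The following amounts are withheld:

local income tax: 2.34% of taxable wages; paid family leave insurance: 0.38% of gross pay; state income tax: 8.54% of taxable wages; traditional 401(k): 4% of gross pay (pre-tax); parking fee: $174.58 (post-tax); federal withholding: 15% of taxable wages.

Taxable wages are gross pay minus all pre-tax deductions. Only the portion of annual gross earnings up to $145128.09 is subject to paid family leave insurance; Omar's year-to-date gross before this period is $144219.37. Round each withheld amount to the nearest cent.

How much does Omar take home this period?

$1528.71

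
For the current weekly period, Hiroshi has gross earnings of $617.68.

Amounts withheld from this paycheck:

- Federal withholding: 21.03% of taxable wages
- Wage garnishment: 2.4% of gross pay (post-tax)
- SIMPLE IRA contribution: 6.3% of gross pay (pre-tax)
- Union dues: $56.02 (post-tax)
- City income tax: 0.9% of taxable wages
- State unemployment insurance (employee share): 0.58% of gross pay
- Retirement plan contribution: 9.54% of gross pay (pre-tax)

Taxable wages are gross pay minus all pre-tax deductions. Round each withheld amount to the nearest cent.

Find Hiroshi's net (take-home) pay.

SIMPLE IRA contribution: $617.68 × 0.063 = $38.91
Retirement plan contribution: $617.68 × 0.0954 = $58.93
Pre-tax total = $38.91 + $58.93 = $97.84
Taxable wages = $617.68 − $97.84 = $519.84
City income tax: $519.84 × 0.009 = $4.68
Federal withholding: $519.84 × 0.2103 = $109.32
State unemployment insurance (employee share): $617.68 × 0.0058 = $3.58
Union dues: $56.02
Wage garnishment: $617.68 × 0.024 = $14.82
Total deductions = $38.91 + $58.93 + $4.68 + $109.32 + $3.58 + $56.02 + $14.82 = $286.26
Net pay = $617.68 − $286.26 = $331.42

$331.42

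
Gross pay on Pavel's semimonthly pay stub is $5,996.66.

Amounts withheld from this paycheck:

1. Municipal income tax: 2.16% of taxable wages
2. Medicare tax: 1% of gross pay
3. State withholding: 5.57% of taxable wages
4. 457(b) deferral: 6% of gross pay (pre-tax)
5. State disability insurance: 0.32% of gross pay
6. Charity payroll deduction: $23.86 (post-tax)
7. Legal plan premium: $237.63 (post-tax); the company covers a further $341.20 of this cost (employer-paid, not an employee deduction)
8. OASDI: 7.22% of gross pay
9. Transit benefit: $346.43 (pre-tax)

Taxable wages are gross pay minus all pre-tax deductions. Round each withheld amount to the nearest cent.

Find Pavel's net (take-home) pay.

$4,107.87

457(b) deferral: $5,996.66 × 0.06 = $359.80
Transit benefit: $346.43
Pre-tax total = $359.80 + $346.43 = $706.23
Taxable wages = $5,996.66 − $706.23 = $5,290.43
State withholding: $5,290.43 × 0.0557 = $294.68
Municipal income tax: $5,290.43 × 0.0216 = $114.27
Medicare tax: $5,996.66 × 0.01 = $59.97
OASDI: $5,996.66 × 0.0722 = $432.96
State disability insurance: $5,996.66 × 0.0032 = $19.19
Legal plan premium: $237.63
Charity payroll deduction: $23.86
(Employer's $341.20 toward legal plan premium is not withheld from the employee.)
Total deductions = $359.80 + $346.43 + $294.68 + $114.27 + $59.97 + $432.96 + $19.19 + $237.63 + $23.86 = $1,888.79
Net pay = $5,996.66 − $1,888.79 = $4,107.87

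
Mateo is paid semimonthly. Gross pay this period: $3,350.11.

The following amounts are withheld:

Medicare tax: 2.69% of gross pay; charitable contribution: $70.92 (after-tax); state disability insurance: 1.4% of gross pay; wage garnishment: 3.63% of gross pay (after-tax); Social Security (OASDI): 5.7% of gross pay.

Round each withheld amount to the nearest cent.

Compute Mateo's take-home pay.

State disability insurance: $3,350.11 × 0.014 = $46.90
Medicare tax: $3,350.11 × 0.0269 = $90.12
Social Security (OASDI): $3,350.11 × 0.057 = $190.96
Wage garnishment: $3,350.11 × 0.0363 = $121.61
Charitable contribution: $70.92
Total deductions = $46.90 + $90.12 + $190.96 + $121.61 + $70.92 = $520.51
Net pay = $3,350.11 − $520.51 = $2,829.60

$2,829.60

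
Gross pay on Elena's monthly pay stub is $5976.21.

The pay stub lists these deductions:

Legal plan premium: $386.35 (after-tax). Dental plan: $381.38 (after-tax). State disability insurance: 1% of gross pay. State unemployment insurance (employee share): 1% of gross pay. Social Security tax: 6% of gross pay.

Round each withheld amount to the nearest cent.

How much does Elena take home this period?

State disability insurance: $5976.21 × 0.01 = $59.76
Social Security tax: $5976.21 × 0.06 = $358.57
State unemployment insurance (employee share): $5976.21 × 0.01 = $59.76
Legal plan premium: $386.35
Dental plan: $381.38
Total deductions = $59.76 + $358.57 + $59.76 + $386.35 + $381.38 = $1245.82
Net pay = $5976.21 − $1245.82 = $4730.39

$4730.39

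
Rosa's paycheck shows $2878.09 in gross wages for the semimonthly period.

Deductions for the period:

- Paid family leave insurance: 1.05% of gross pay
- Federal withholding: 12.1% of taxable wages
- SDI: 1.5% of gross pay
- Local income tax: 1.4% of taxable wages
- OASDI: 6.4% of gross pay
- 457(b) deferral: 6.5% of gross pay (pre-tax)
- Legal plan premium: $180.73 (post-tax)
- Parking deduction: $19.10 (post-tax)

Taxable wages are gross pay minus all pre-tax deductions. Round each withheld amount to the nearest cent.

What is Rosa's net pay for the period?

$1870.31

457(b) deferral: $2878.09 × 0.065 = $187.08
Taxable wages = $2878.09 − $187.08 = $2691.01
Local income tax: $2691.01 × 0.014 = $37.67
Federal withholding: $2691.01 × 0.121 = $325.61
Paid family leave insurance: $2878.09 × 0.0105 = $30.22
OASDI: $2878.09 × 0.064 = $184.20
SDI: $2878.09 × 0.015 = $43.17
Legal plan premium: $180.73
Parking deduction: $19.10
Total deductions = $187.08 + $37.67 + $325.61 + $30.22 + $184.20 + $43.17 + $180.73 + $19.10 = $1007.78
Net pay = $2878.09 − $1007.78 = $1870.31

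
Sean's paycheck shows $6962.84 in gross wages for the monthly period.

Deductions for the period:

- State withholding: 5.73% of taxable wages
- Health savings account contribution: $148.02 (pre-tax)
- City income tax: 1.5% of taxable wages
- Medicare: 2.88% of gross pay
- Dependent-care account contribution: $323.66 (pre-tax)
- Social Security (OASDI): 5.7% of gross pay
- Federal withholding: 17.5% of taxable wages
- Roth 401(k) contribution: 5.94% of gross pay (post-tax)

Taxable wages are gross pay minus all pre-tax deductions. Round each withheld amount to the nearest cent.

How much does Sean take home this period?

Dependent-care account contribution: $323.66
Health savings account contribution: $148.02
Pre-tax total = $323.66 + $148.02 = $471.68
Taxable wages = $6962.84 − $471.68 = $6491.16
City income tax: $6491.16 × 0.015 = $97.37
State withholding: $6491.16 × 0.0573 = $371.94
Federal withholding: $6491.16 × 0.175 = $1135.95
Social Security (OASDI): $6962.84 × 0.057 = $396.88
Medicare: $6962.84 × 0.0288 = $200.53
Roth 401(k) contribution: $6962.84 × 0.0594 = $413.59
Total deductions = $323.66 + $148.02 + $97.37 + $371.94 + $1135.95 + $396.88 + $200.53 + $413.59 = $3087.94
Net pay = $6962.84 − $3087.94 = $3874.90

$3874.90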